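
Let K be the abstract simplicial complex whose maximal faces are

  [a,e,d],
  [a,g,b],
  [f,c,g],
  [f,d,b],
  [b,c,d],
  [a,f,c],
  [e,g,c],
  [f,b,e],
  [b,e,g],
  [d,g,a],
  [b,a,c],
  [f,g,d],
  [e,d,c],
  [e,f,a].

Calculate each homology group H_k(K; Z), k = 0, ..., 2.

H_0 = Z,  H_1 = Z^2,  H_2 = Z.

Take the total order a < b < c < d < e < f < g on the vertex set. Then K (dimension 2) consists of the simplices:

  0-simplices (7): a, b, c, d, e, f, g
  1-simplices (21): ab, ac, ad, ae, af, ag, bc, bd, be, bf, bg, cd, ce, cf, cg, de, df, dg, ef, eg, fg
  2-simplices (14): abc, abg, acf, ade, adg, aef, bcd, bdf, bef, beg, cde, ceg, cfg, dfg

so the chain groups are C_0 ≅ Z^7, C_1 ≅ Z^21, C_2 ≅ Z^14.

∂_1: C_1 → C_0 is given by ∂[p,q] = [q] − [p]. For instance
  ∂cg = g − c.
The 7×21 boundary matrix has rank 6 and Smith normal form diag(1,1,1,1,1,1).

Boundary ∂_2: C_2 → C_1 maps a triangle to the signed sum of its edges. For instance
  ∂adg = dg − ag + ad,
  ∂bcd = cd − bd + bc.
As a 21×14 matrix over Z this has rank 13, with invariant factors (1,1,1,1,1,1,1,1,1,1,1,1,1).

Reading off H_k = ker ∂_k / im ∂_{k+1}:

  H_0: rank C_0 − rank ∂_1 = 7 − 6 = 1, and the invariant factors of ∂_1 are all 1, so H_0 = Z.
  H_1: rank ker ∂_1 − rank ∂_2 = (21 − 6) − 13 = 2, and the invariant factors of ∂_2 are all 1, so H_1 = Z^2.
  H_2: rank ker ∂_2 − rank ∂_3 = (14 − 13) − 0 = 1, and there is no ∂_3, so H_2 = Z.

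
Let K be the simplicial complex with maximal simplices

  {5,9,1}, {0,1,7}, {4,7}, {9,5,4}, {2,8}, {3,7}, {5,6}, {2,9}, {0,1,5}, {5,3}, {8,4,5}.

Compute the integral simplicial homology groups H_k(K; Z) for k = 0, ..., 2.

K has 10 vertices, 17 edges, 5 triangles.
rank ∂_0 = 0, rank ∂_1 = 9 ⇒ b_0 = 10 − 0 − 9 = 1; all invariant factors of ∂_1 are 1 so no torsion. So H_0 = Z.
rank ∂_1 = 9, rank ∂_2 = 5 ⇒ b_1 = 17 − 9 − 5 = 3; all invariant factors of ∂_2 are 1 so no torsion. So H_1 = Z^3.
rank ∂_2 = 5, rank ∂_3 = 0 ⇒ b_2 = 5 − 5 − 0 = 0. So H_2 = 0.

H_0 = Z,  H_1 = Z^3,  H_2 = 0.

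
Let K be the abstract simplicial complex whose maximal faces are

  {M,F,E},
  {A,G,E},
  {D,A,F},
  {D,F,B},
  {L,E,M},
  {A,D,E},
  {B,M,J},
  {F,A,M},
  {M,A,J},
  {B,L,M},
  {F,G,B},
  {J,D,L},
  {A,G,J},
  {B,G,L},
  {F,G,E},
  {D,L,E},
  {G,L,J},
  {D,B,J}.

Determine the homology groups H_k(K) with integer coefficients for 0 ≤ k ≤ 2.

We work with the vertex ordering A < B < D < E < F < G < J < L < M. The simplices of K, each written with vertices in increasing order, are:

  0-simplices (9): A, B, D, E, F, G, J, L, M
  1-simplices (27): AD, AE, AF, AG, AJ, AM, BD, BF, BG, BJ, BL, BM, DE, DF, DJ, DL, EF, EG, EL, EM, FG, FM, GJ, GL, JL, JM, LM
  2-simplices (18): ADE, ADF, AEG, AFM, AGJ, AJM, BDF, BDJ, BFG, BGL, BJM, BLM, DEL, DJL, EFG, EFM, ELM, GJL

Hence C_0 ≅ Z^9, C_1 ≅ Z^27, C_2 ≅ Z^18.

Boundary ∂_1: C_1 → C_0 sends each edge [p,q] (with p < q) to q − p.
The resulting 9×27 matrix has rank 8, and its Smith normal form has invariant factors (1,1,1,1,1,1,1,1).

The boundary map ∂_2: C_2 → C_1 maps a triangle to the signed sum of its edges. For instance
  ∂EFG = FG − EG + EF,
  ∂AEG = EG − AG + AE.
As a 27×18 matrix over Z this has rank 18, with invariant factors (1,1,1,1,1,1,1,1,1,1,1,1,1,1,1,1,1,2).

From H_k ≅ ker(∂_k) / im(∂_{k+1}) we obtain:

  H_0: rank C_0 − rank ∂_1 = 9 − 8 = 1, and the invariant factors of ∂_1 are all 1, so H_0 = Z.
  H_1: rank ker ∂_1 − rank ∂_2 = (27 − 8) − 18 = 1, and ∂_2 has invariant factor 2 > 1, so H_1 = Z ⊕ Z/2Z.
  H_2: rank ker ∂_2 − rank ∂_3 = (18 − 18) − 0 = 0, and there is no ∂_3, so H_2 = 0.

(K is a triangulation of the Klein bottle.)

H_0 ≅ Z,  H_1 ≅ Z ⊕ Z/2Z,  H_2 = 0.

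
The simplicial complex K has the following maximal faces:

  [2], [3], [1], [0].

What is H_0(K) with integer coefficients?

H_0 ≅ Z^4.

We work with the vertex ordering 0 < 1 < 2 < 3. The simplices of K, each written with vertices in increasing order, are:

  0-simplices (4): [0], [1], [2], [3]

so the chain groups are C_0 ≅ Z^4.

Reading off H_k = ker ∂_k / im ∂_{k+1}:

  H_0: rank C_0 − rank ∂_1 = 4 − 0 = 4, and there is no ∂_1, so H_0 ≅ Z^4.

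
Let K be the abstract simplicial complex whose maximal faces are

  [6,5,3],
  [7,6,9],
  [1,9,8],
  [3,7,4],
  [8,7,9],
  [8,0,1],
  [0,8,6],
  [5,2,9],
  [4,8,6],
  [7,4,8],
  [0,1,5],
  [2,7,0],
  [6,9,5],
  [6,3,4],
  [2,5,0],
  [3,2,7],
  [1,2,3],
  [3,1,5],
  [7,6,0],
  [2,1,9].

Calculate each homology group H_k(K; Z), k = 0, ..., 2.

H_0 ≅ Z,  H_1 ≅ Z × Z/2,  H_2 = 0.

Order the vertices as 0 < 1 < 2 < 3 < 4 < 5 < 6 < 7 < 8 < 9. Listing each simplex with vertices in this order, K has dimension 2 with simplices:

  0-simplices (10): [0], [1], [2], [3], [4], [5], [6], [7], [8], [9]
  1-simplices (30): (30 of them)
  2-simplices (20): (20 of them)

so the chain groups are C_0 ≅ Z^10, C_1 ≅ Z^30, C_2 ≅ Z^20.

∂_1: C_1 → C_0 is given by ∂[p,q] = [q] − [p]. For instance
  ∂[3,6] = [6] − [3].
The 10×30 boundary matrix has rank 9 and Smith normal form diag(1,1,1,1,1,1,1,1,1).

∂_2: C_2 → C_1 acts by ∂[p,q,r] = [q,r] − [p,r] + [p,q]. For instance
  ∂[0,1,5] = [1,5] − [0,5] + [0,1],
  ∂[2,5,9] = [5,9] − [2,9] + [2,5].
The 30×20 boundary matrix has rank 20 and Smith normal form diag(1,1,1,1,1,1,1,1,1,1,1,1,1,1,1,1,1,1,1,2).

Computing H_k = (kernel of ∂_k) / (image of ∂_{k+1}):

  H_0: rank C_0 − rank ∂_1 = 10 − 9 = 1, and the invariant factors of ∂_1 are all 1, so H_0 ≅ Z.
  H_1: rank ker ∂_1 − rank ∂_2 = (30 − 9) − 20 = 1, and ∂_2 has invariant factor 2 > 1, so H_1 ≅ Z × Z/2.
  H_2: rank ker ∂_2 − rank ∂_3 = (20 − 20) − 0 = 0, and there is no ∂_3, so H_2 ≅ 0.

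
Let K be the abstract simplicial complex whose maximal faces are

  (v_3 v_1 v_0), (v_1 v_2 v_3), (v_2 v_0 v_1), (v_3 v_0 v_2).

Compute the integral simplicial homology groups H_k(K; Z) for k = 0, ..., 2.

We work with the vertex ordering v_0 < v_1 < v_2 < v_3. The simplices of K, each written with vertices in increasing order, are:

  0-simplices (4): [v_0], [v_1], [v_2], [v_3]
  1-simplices (6): [v_0,v_1], [v_0,v_2], [v_0,v_3], [v_1,v_2], [v_1,v_3], [v_2,v_3]
  2-simplices (4): [v_0,v_1,v_2], [v_0,v_1,v_3], [v_0,v_2,v_3], [v_1,v_2,v_3]

so the chain groups are C_0 ≅ Z^4, C_1 ≅ Z^6, C_2 ≅ Z^4.

Boundary ∂_1: C_1 → C_0 is given by ∂[p,q] = [q] − [p]. For instance
  ∂[v_0,v_2] = [v_2] − [v_0].
The 4×6 boundary matrix has rank 3 and Smith normal form diag(1,1,1).

The boundary map ∂_2: C_2 → C_1 sends each 2-simplex [p,q,r] to [q,r] − [p,r] + [p,q]. For instance
  ∂[v_1,v_2,v_3] = [v_2,v_3] − [v_1,v_3] + [v_1,v_2],
  ∂[v_0,v_2,v_3] = [v_2,v_3] − [v_0,v_3] + [v_0,v_2].
The 6×4 boundary matrix has rank 3 and Smith normal form diag(1,1,1).

Computing H_k = (kernel of ∂_k) / (image of ∂_{k+1}):

  H_0: rank C_0 − rank ∂_1 = 4 − 3 = 1, and the invariant factors of ∂_1 are all 1, so H_0 = Z.
  H_1: rank ker ∂_1 − rank ∂_2 = (6 − 3) − 3 = 0, and the invariant factors of ∂_2 are all 1, so H_1 = 0.
  H_2: rank ker ∂_2 − rank ∂_3 = (4 − 3) − 0 = 1, and there is no ∂_3, so H_2 = Z.

As a check, the Euler characteristic is 4 − 6 + 4 = 2, which agrees with 1 − 0 + 1 = 2.
(K is a triangulation of the 2-sphere S^2.)

H_0 = Z,  H_1 = 0,  H_2 = Z.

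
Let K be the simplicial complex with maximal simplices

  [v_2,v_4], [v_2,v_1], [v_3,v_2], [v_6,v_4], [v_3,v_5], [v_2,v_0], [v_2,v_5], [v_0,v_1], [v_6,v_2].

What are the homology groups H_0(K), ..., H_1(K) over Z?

Order the vertices as v_0 < v_1 < v_2 < v_3 < v_4 < v_5 < v_6. Listing each simplex with vertices in this order, K has dimension 1 with simplices:

  0-simplices (7): [v_0], [v_1], [v_2], [v_3], [v_4], [v_5], [v_6]
  1-simplices (9): [v_0,v_1], [v_0,v_2], [v_1,v_2], [v_2,v_3], [v_2,v_4], [v_2,v_5], [v_2,v_6], [v_3,v_5], [v_4,v_6]

giving chain groups C_0 ≅ Z^7, C_1 ≅ Z^9.

The boundary map ∂_1: C_1 → C_0 sends each edge [p,q] (with p < q) to q − p. For instance
  ∂[v_4,v_6] = [v_6] − [v_4].
As a 7×9 matrix over Z this has rank 6, with invariant factors (1,1,1,1,1,1).

Now H_k = ker ∂_k / im ∂_{k+1}, so:

  H_0: rank C_0 − rank ∂_1 = 7 − 6 = 1, and the invariant factors of ∂_1 are all 1, so H_0 = Z.
  H_1: rank ker ∂_1 − rank ∂_2 = (9 − 6) − 0 = 3, and there is no ∂_2, so H_1 = Z^3.

As a check, the Euler characteristic is 7 − 9 = -2, which agrees with 1 − 3 = -2.

H_0 ≅ Z,  H_1 ≅ Z^3.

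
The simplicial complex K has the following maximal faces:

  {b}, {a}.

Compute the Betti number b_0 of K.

b_0 = 2.

Take the total order a < b on the vertex set. Then K (dimension 0) consists of the simplices:

  0-simplices (2): a, b

giving chain groups C_0 ≅ Z^2.

From H_k ≅ ker(∂_k) / im(∂_{k+1}) we obtain:

  H_0: rank C_0 − rank ∂_1 = 2 − 0 = 2, and there is no ∂_1, so H_0 = Z^2.

(K is a triangulation of a set of 2 points.)

Hence the Betti numbers are b_0 = 2.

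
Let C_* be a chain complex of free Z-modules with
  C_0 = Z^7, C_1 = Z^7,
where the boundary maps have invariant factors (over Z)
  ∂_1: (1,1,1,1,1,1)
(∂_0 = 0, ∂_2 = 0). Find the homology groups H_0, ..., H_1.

H_0 ≅ Z,  H_1 ≅ Z.

H_0: b_0 = 7 − 0 − 6 = 1; torsion from ∂_1 factors > 1: none. So H_0 ≅ Z.
H_1: b_1 = 7 − 6 − 0 = 1; torsion from ∂_2 factors > 1: none. So H_1 ≅ Z.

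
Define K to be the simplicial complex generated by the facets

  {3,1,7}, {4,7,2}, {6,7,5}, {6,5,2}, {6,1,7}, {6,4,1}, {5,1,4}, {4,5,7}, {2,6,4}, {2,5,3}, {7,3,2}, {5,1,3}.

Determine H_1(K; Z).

H_1 ≅ Z/2.

Order the vertices as 1 < 2 < 3 < 4 < 5 < 6 < 7. Listing each simplex with vertices in this order, K has dimension 2 with simplices:

  0-simplices (7): [1], [2], [3], [4], [5], [6], [7]
  1-simplices (18): [1,3], [1,4], [1,5], [1,6], [1,7], [2,3], [2,4], [2,5], [2,6], [2,7], [3,5], [3,7], [4,5], [4,6], [4,7], [5,6], [5,7], [6,7]
  2-simplices (12): [1,3,5], [1,3,7], [1,4,5], [1,4,6], [1,6,7], [2,3,5], [2,3,7], [2,4,6], [2,4,7], [2,5,6], [4,5,7], [5,6,7]

so the chain groups are C_0 ≅ Z^7, C_1 ≅ Z^18, C_2 ≅ Z^12.

Boundary ∂_1: C_1 → C_0 is given by ∂[p,q] = [q] − [p].
The 7×18 boundary matrix has rank 6 and Smith normal form diag(1,1,1,1,1,1).

The boundary map ∂_2: C_2 → C_1 maps a triangle to the signed sum of its edges. For instance
  ∂[2,4,7] = [4,7] − [2,7] + [2,4],
  ∂[1,3,7] = [3,7] − [1,7] + [1,3].
As a 18×12 matrix over Z this has rank 12, with invariant factors (1,1,1,1,1,1,1,1,1,1,1,2).

Computing H_k = (kernel of ∂_k) / (image of ∂_{k+1}):

  H_1: rank ker ∂_1 − rank ∂_2 = (18 − 6) − 12 = 0, and ∂_2 has invariant factor 2 > 1, so H_1 = Z/2.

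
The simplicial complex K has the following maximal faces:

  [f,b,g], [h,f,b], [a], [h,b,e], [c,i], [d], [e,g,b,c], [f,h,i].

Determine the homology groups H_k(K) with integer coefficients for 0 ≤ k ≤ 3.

H_0 ≅ Z^3,  H_1 ≅ Z,  H_2 = 0,  H_3 = 0.

K has 9 vertices, 14 edges, 8 triangles, 1 3-simplex.
rank ∂_0 = 0, rank ∂_1 = 6 ⇒ b_0 = 9 − 0 − 6 = 3; all invariant factors of ∂_1 are 1 so no torsion. So H_0 ≅ Z^3.
rank ∂_1 = 6, rank ∂_2 = 7 ⇒ b_1 = 14 − 6 − 7 = 1; all invariant factors of ∂_2 are 1 so no torsion. So H_1 ≅ Z.
rank ∂_2 = 7, rank ∂_3 = 1 ⇒ b_2 = 8 − 7 − 1 = 0; all invariant factors of ∂_3 are 1 so no torsion. So H_2 ≅ 0.
rank ∂_3 = 1, rank ∂_4 = 0 ⇒ b_3 = 1 − 1 − 0 = 0. So H_3 ≅ 0.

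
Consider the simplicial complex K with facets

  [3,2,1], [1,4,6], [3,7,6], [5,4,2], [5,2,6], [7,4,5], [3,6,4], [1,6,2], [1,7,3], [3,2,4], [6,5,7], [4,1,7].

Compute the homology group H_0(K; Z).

H_0 = Z.

Fix the vertex order 1 < 2 < 3 < 4 < 5 < 6 < 7 and write every simplex with vertices in increasing order. Then dim K = 2 and the simplices of K are:

  0-simplices (7): [1], [2], [3], [4], [5], [6], [7]
  1-simplices (18): [1,2], [1,3], [1,4], [1,6], [1,7], [2,3], [2,4], [2,5], [2,6], [3,4], [3,6], [3,7], [4,5], [4,6], [4,7], [5,6], [5,7], [6,7]
  2-simplices (12): [1,2,3], [1,2,6], [1,3,7], [1,4,6], [1,4,7], [2,3,4], [2,4,5], [2,5,6], [3,4,6], [3,6,7], [4,5,7], [5,6,7]

giving chain groups C_0 ≅ Z^7, C_1 ≅ Z^18, C_2 ≅ Z^12.

Boundary ∂_1: C_1 → C_0 is given by ∂[p,q] = [q] − [p]. For instance
  ∂[5,7] = [7] − [5].
The 7×18 boundary matrix has rank 6 and Smith normal form diag(1,1,1,1,1,1).

∂_2: C_2 → C_1 maps a triangle to the signed sum of its edges. For instance
  ∂[3,6,7] = [6,7] − [3,7] + [3,6],
  ∂[1,4,7] = [4,7] − [1,7] + [1,4].
The 18×12 boundary matrix has rank 12 and Smith normal form diag(1,1,1,1,1,1,1,1,1,1,1,2).

Now H_k = ker ∂_k / im ∂_{k+1}, so:

  H_0: rank C_0 − rank ∂_1 = 7 − 6 = 1, and the invariant factors of ∂_1 are all 1, so H_0 ≅ Z.

(K is a triangulation of the real projective plane RP^2.)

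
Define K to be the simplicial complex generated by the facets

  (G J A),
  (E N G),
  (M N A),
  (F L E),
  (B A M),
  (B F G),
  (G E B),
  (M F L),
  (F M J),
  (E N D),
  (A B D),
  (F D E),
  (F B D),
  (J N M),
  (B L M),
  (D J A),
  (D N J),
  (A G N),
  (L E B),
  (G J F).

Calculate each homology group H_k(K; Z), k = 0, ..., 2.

Fix the vertex order A < B < D < E < F < G < J < L < M < N and write every simplex with vertices in increasing order. Then dim K = 2 and the simplices of K are:

  0-simplices (10): A, B, D, E, F, G, J, L, M, N
  1-simplices (30): AB, AD, AG, AJ, AM, AN, BD, BE, BF, BG, BL, BM, DE, DF, DJ, DN, EF, EG, EL, EN, FG, FJ, FL, FM, GJ, GN, JM, JN, LM, MN
  2-simplices (20): ABD, ABM, ADJ, AGJ, AGN, AMN, BDF, BEG, BEL, BFG, BLM, DEF, DEN, DJN, EFL, EGN, FGJ, FJM, FLM, JMN

giving chain groups C_0 ≅ Z^10, C_1 ≅ Z^30, C_2 ≅ Z^20.

∂_1: C_1 → C_0 is given by ∂[p,q] = [q] − [p]. For instance
  ∂AG = G − A.
The 10×30 boundary matrix has rank 9 and Smith normal form diag(1,1,1,1,1,1,1,1,1).

The boundary map ∂_2: C_2 → C_1 maps a triangle to the signed sum of its edges. For instance
  ∂BFG = FG − BG + BF,
  ∂BEG = EG − BG + BE.
The resulting 30×20 matrix has rank 20, and its Smith normal form has invariant factors (1,1,1,1,1,1,1,1,1,1,1,1,1,1,1,1,1,1,1,2).

From H_k ≅ ker(∂_k) / im(∂_{k+1}) we obtain:

  H_0: rank C_0 − rank ∂_1 = 10 − 9 = 1, and the invariant factors of ∂_1 are all 1, so H_0 ≅ Z.
  H_1: rank ker ∂_1 − rank ∂_2 = (30 − 9) − 20 = 1, and ∂_2 has invariant factor 2 > 1, so H_1 ≅ Z ⊕ Z/2.
  H_2: rank ker ∂_2 − rank ∂_3 = (20 − 20) − 0 = 0, and there is no ∂_3, so H_2 ≅ 0.

As a check, the Euler characteristic is 10 − 30 + 20 = 0, which agrees with 1 − 1 + 0 = 0.

H_0 ≅ Z,  H_1 ≅ Z ⊕ Z/2,  H_2 = 0.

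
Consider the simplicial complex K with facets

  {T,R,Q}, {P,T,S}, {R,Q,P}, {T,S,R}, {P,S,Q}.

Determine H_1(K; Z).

H_1 ≅ Z.

Order the vertices as P < Q < R < S < T. Listing each simplex with vertices in this order, K has dimension 2 with simplices:

  0-simplices (5): P, Q, R, S, T
  1-simplices (10): PQ, PR, PS, PT, QR, QS, QT, RS, RT, ST
  2-simplices (5): PQR, PQS, PST, QRT, RST

giving chain groups C_0 ≅ Z^5, C_1 ≅ Z^10, C_2 ≅ Z^5.

The boundary map ∂_1: C_1 → C_0 maps an edge to its endpoints' difference, ∂[p,q] = q − p. For instance
  ∂RT = T − R.
The resulting 5×10 matrix has rank 4, and its Smith normal form has invariant factors (1,1,1,1).

∂_2: C_2 → C_1 sends each 2-simplex [p,q,r] to [q,r] − [p,r] + [p,q]. For instance
  ∂QRT = RT − QT + QR,
  ∂PST = ST − PT + PS.
The 10×5 boundary matrix has rank 5 and Smith normal form diag(1,1,1,1,1).

Computing H_k = (kernel of ∂_k) / (image of ∂_{k+1}):

  H_1: rank ker ∂_1 − rank ∂_2 = (10 − 4) − 5 = 1, and the invariant factors of ∂_2 are all 1, so H_1 ≅ Z.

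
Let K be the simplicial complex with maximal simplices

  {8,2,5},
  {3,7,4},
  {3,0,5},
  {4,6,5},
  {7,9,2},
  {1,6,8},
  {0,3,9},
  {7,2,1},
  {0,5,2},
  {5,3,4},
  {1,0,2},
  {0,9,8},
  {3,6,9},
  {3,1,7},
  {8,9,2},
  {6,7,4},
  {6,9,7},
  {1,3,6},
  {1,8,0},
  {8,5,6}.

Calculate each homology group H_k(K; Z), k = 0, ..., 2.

H_0 ≅ Z,  H_1 ≅ Z ⊕ Z_2,  H_2 = 0.

Take the total order 0 < 1 < 2 < 3 < 4 < 5 < 6 < 7 < 8 < 9 on the vertex set. Then K (dimension 2) consists of the simplices:

  0-simplices (10): [0], [1], [2], [3], [4], [5], [6], [7], [8], [9]
  1-simplices (30): (30 of them)
  2-simplices (20): (20 of them)

so the chain groups are C_0 ≅ Z^10, C_1 ≅ Z^30, C_2 ≅ Z^20.

Boundary ∂_1: C_1 → C_0 sends each edge [p,q] (with p < q) to q − p. For instance
  ∂[1,8] = [8] − [1].
The resulting 10×30 matrix has rank 9, and its Smith normal form has invariant factors (1,1,1,1,1,1,1,1,1).

Boundary ∂_2: C_2 → C_1 acts by ∂[p,q,r] = [q,r] − [p,r] + [p,q]. For instance
  ∂[2,5,8] = [5,8] − [2,8] + [2,5],
  ∂[2,7,9] = [7,9] − [2,9] + [2,7].
As a 30×20 matrix over Z this has rank 20, with invariant factors (1,1,1,1,1,1,1,1,1,1,1,1,1,1,1,1,1,1,1,2).

From H_k ≅ ker(∂_k) / im(∂_{k+1}) we obtain:

  H_0: rank C_0 − rank ∂_1 = 10 − 9 = 1, and the invariant factors of ∂_1 are all 1, so H_0 ≅ Z.
  H_1: rank ker ∂_1 − rank ∂_2 = (30 − 9) − 20 = 1, and ∂_2 has invariant factor 2 > 1, so H_1 ≅ Z ⊕ Z_2.
  H_2: rank ker ∂_2 − rank ∂_3 = (20 − 20) − 0 = 0, and there is no ∂_3, so H_2 ≅ 0.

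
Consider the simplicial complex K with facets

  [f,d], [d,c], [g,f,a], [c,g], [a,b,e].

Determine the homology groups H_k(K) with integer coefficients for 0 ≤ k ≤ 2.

K has 7 vertices, 9 edges, 2 triangles.
rank ∂_0 = 0, rank ∂_1 = 6 ⇒ b_0 = 7 − 0 − 6 = 1; all invariant factors of ∂_1 are 1 so no torsion. So H_0 = Z.
rank ∂_1 = 6, rank ∂_2 = 2 ⇒ b_1 = 9 − 6 − 2 = 1; all invariant factors of ∂_2 are 1 so no torsion. So H_1 = Z.
rank ∂_2 = 2, rank ∂_3 = 0 ⇒ b_2 = 2 − 2 − 0 = 0. So H_2 = 0.

H_0 ≅ Z,  H_1 ≅ Z,  H_2 = 0.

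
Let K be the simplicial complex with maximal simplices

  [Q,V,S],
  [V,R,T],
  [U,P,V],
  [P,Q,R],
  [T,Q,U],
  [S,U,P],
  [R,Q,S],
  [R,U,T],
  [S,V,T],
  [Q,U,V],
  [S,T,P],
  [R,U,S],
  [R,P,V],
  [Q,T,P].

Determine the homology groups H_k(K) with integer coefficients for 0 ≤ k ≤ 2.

Take the total order P < Q < R < S < T < U < V on the vertex set. Then K (dimension 2) consists of the simplices:

  0-simplices (7): P, Q, R, S, T, U, V
  1-simplices (21): PQ, PR, PS, PT, PU, PV, QR, QS, QT, QU, QV, RS, RT, RU, RV, ST, SU, SV, TU, TV, UV
  2-simplices (14): PQR, PQT, PRV, PST, PSU, PUV, QRS, QSV, QTU, QUV, RSU, RTU, RTV, STV

Hence C_0 ≅ Z^7, C_1 ≅ Z^21, C_2 ≅ Z^14.

The boundary map ∂_1: C_1 → C_0 is given by ∂[p,q] = [q] − [p]. For instance
  ∂QR = R − Q.
This gives a 7×21 integer matrix of rank 6; reducing to Smith normal form yields diagonal entries (1,1,1,1,1,1).

∂_2: C_2 → C_1 sends each 2-simplex [p,q,r] to [q,r] − [p,r] + [p,q]. For instance
  ∂QTU = TU − QU + QT,
  ∂RTU = TU − RU + RT.
As a 21×14 matrix over Z this has rank 13, with invariant factors (1,1,1,1,1,1,1,1,1,1,1,1,1).

Computing H_k = (kernel of ∂_k) / (image of ∂_{k+1}):

  H_0: rank C_0 − rank ∂_1 = 7 − 6 = 1, and the invariant factors of ∂_1 are all 1, so H_0 = Z.
  H_1: rank ker ∂_1 − rank ∂_2 = (21 − 6) − 13 = 2, and the invariant factors of ∂_2 are all 1, so H_1 = Z^2.
  H_2: rank ker ∂_2 − rank ∂_3 = (14 − 13) − 0 = 1, and there is no ∂_3, so H_2 = Z.

H_0 = Z,  H_1 = Z^2,  H_2 = Z.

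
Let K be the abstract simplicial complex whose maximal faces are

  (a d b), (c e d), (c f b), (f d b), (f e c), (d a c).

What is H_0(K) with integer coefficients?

K has 6 vertices, 12 edges, 6 triangles.
rank ∂_0 = 0, rank ∂_1 = 5 ⇒ b_0 = 6 − 0 − 5 = 1; all invariant factors of ∂_1 are 1 so no torsion. So H_0 ≅ Z.

H_0 ≅ Z.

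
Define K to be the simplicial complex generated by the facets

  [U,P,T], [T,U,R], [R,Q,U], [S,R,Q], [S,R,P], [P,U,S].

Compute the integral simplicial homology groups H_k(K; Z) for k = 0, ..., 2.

K has 6 vertices, 12 edges, 6 triangles.
rank ∂_0 = 0, rank ∂_1 = 5 ⇒ b_0 = 6 − 0 − 5 = 1; all invariant factors of ∂_1 are 1 so no torsion. So H_0 = Z.
rank ∂_1 = 5, rank ∂_2 = 6 ⇒ b_1 = 12 − 5 − 6 = 1; all invariant factors of ∂_2 are 1 so no torsion. So H_1 = Z.
rank ∂_2 = 6, rank ∂_3 = 0 ⇒ b_2 = 6 − 6 − 0 = 0. So H_2 = 0.

H_0 ≅ Z,  H_1 ≅ Z,  H_2 = 0.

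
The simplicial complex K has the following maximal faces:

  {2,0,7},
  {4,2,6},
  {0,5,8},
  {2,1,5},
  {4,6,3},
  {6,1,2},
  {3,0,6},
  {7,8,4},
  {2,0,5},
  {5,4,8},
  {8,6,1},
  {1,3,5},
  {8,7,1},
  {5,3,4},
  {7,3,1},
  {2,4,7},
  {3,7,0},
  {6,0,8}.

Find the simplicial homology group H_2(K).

H_2 ≅ Z.

Fix the vertex order 0 < 1 < 2 < 3 < 4 < 5 < 6 < 7 < 8 and write every simplex with vertices in increasing order. Then dim K = 2 and the simplices of K are:

  0-simplices (9): [0], [1], [2], [3], [4], [5], [6], [7], [8]
  1-simplices (27): (27 of them)
  2-simplices (18): [0,2,5], [0,2,7], [0,3,6], [0,3,7], [0,5,8], [0,6,8], [1,2,5], [1,2,6], [1,3,5], [1,3,7], [1,6,8], [1,7,8], [2,4,6], [2,4,7], [3,4,5], [3,4,6], [4,5,8], [4,7,8]

so the chain groups are C_0 ≅ Z^9, C_1 ≅ Z^27, C_2 ≅ Z^18.

Boundary ∂_1: C_1 → C_0 is given by ∂[p,q] = [q] − [p].
The 9×27 boundary matrix has rank 8 and Smith normal form diag(1,1,1,1,1,1,1,1).

Boundary ∂_2: C_2 → C_1 sends each 2-simplex [p,q,r] to [q,r] − [p,r] + [p,q]. For instance
  ∂[1,6,8] = [6,8] − [1,8] + [1,6],
  ∂[0,3,7] = [3,7] − [0,7] + [0,3].
As a 27×18 matrix over Z this has rank 17, with invariant factors (1,1,1,1,1,1,1,1,1,1,1,1,1,1,1,1,1).

From H_k ≅ ker(∂_k) / im(∂_{k+1}) we obtain:

  H_2: rank ker ∂_2 − rank ∂_3 = (18 − 17) − 0 = 1, and there is no ∂_3, so H_2 = Z.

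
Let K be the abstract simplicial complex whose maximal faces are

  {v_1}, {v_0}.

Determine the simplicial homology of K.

Order the vertices as v_0 < v_1. Listing each simplex with vertices in this order, K has dimension 0 with simplices:

  0-simplices (2): [v_0], [v_1]

so the chain groups are C_0 ≅ Z^2.

Now H_k = ker ∂_k / im ∂_{k+1}, so:

  H_0: rank C_0 − rank ∂_1 = 2 − 0 = 2, and there is no ∂_1, so H_0 = Z^2.

(K is a triangulation of a set of 2 points.)

H_0 = Z^2.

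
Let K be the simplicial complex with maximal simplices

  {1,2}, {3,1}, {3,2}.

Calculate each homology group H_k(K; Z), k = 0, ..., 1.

Take the total order 1 < 2 < 3 on the vertex set. Then K (dimension 1) consists of the simplices:

  0-simplices (3): [1], [2], [3]
  1-simplices (3): [1,2], [1,3], [2,3]

so the chain groups are C_0 ≅ Z^3, C_1 ≅ Z^3.

∂_1: C_1 → C_0 maps an edge to its endpoints' difference, ∂[p,q] = q − p. For instance
  ∂[1,2] = [2] − [1].
As a 3×3 matrix over Z this has rank 2, with invariant factors (1,1).

From H_k ≅ ker(∂_k) / im(∂_{k+1}) we obtain:

  H_0: rank C_0 − rank ∂_1 = 3 − 2 = 1, and the invariant factors of ∂_1 are all 1, so H_0 ≅ Z.
  H_1: rank ker ∂_1 − rank ∂_2 = (3 − 2) − 0 = 1, and there is no ∂_2, so H_1 ≅ Z.

As a check, the Euler characteristic is 3 − 3 = 0, which agrees with 1 − 1 = 0.
(K is a triangulation of the circle S^1.)

H_0 ≅ Z,  H_1 ≅ Z.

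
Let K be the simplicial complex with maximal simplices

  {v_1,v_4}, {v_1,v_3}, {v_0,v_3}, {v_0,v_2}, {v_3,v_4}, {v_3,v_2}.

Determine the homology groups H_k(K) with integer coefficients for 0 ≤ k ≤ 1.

We work with the vertex ordering v_0 < v_1 < v_2 < v_3 < v_4. The simplices of K, each written with vertices in increasing order, are:

  0-simplices (5): [v_0], [v_1], [v_2], [v_3], [v_4]
  1-simplices (6): [v_0,v_2], [v_0,v_3], [v_1,v_3], [v_1,v_4], [v_2,v_3], [v_3,v_4]

so the chain groups are C_0 ≅ Z^5, C_1 ≅ Z^6.

∂_1: C_1 → C_0 is given by ∂[p,q] = [q] − [p]. For instance
  ∂[v_0,v_2] = [v_2] − [v_0].
This gives a 5×6 integer matrix of rank 4; reducing to Smith normal form yields diagonal entries (1,1,1,1).

Reading off H_k = ker ∂_k / im ∂_{k+1}:

  H_0: rank C_0 − rank ∂_1 = 5 − 4 = 1, and the invariant factors of ∂_1 are all 1, so H_0 = Z.
  H_1: rank ker ∂_1 − rank ∂_2 = (6 − 4) − 0 = 2, and there is no ∂_2, so H_1 = Z^2.

As a check, the Euler characteristic is 5 − 6 = -1, which agrees with 1 − 2 = -1.

H_0 = Z,  H_1 = Z^2.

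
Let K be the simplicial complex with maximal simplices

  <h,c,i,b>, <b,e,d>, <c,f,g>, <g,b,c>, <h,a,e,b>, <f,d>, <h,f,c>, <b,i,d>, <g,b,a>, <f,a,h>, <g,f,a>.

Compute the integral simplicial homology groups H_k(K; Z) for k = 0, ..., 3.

We work with the vertex ordering a < b < c < d < e < f < g < h < i. The simplices of K, each written with vertices in increasing order, are:

  0-simplices (9): a, b, c, d, e, f, g, h, i
  1-simplices (22): ab, ae, af, ag, ah, bc, bd, be, bg, bh, bi, cf, cg, ch, ci, de, df, di, eh, fg, fh, hi
  2-simplices (16): abe, abg, abh, aeh, afg, afh, bcg, bch, bci, bde, bdi, beh, bhi, cfg, cfh, chi
  3-simplices (2): abeh, bchi

giving chain groups C_0 ≅ Z^9, C_1 ≅ Z^22, C_2 ≅ Z^16, C_3 ≅ Z^2.

The boundary map ∂_1: C_1 → C_0 sends each edge [p,q] (with p < q) to q − p. For instance
  ∂bh = h − b.
This gives a 9×22 integer matrix of rank 8; reducing to Smith normal form yields diagonal entries (1,1,1,1,1,1,1,1).

∂_2: C_2 → C_1 sends each 2-simplex [p,q,r] to [q,r] − [p,r] + [p,q]. For instance
  ∂afg = fg − ag + af,
  ∂abe = be − ae + ab.
The resulting 22×16 matrix has rank 13, and its Smith normal form has invariant factors (1,1,1,1,1,1,1,1,1,1,1,1,1).

Boundary ∂_3: C_3 → C_2 sends each 3-simplex σ to the alternating sum Σ_i (−1)^i (σ with its i-th vertex removed). For instance
  ∂abeh = beh − aeh + abh − abe,
  ∂bchi = chi − bhi + bci − bch.
As a 16×2 matrix over Z this has rank 2, with invariant factors (1,1).

Reading off H_k = ker ∂_k / im ∂_{k+1}:

  H_0: rank C_0 − rank ∂_1 = 9 − 8 = 1, and the invariant factors of ∂_1 are all 1, so H_0 ≅ Z.
  H_1: rank ker ∂_1 − rank ∂_2 = (22 − 8) − 13 = 1, and the invariant factors of ∂_2 are all 1, so H_1 ≅ Z.
  H_2: rank ker ∂_2 − rank ∂_3 = (16 − 13) − 2 = 1, and the invariant factors of ∂_3 are all 1, so H_2 ≅ Z.
  H_3: rank ker ∂_3 − rank ∂_4 = (2 − 2) − 0 = 0, and there is no ∂_4, so H_3 ≅ 0.

As a check, the Euler characteristic is 9 − 22 + 16 − 2 = 1, which agrees with 1 − 1 + 1 − 0 = 1.

H_0 = Z,  H_1 = Z,  H_2 = Z,  H_3 = 0.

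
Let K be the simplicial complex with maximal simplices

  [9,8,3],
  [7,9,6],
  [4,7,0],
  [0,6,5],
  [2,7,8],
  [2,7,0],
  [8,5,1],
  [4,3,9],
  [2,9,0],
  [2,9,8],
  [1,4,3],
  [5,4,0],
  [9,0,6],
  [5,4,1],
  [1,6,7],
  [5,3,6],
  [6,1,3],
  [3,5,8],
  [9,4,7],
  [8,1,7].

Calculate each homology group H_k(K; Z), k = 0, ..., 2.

H_0 = Z,  H_1 = Z × Z/2,  H_2 = 0.

K has 10 vertices, 30 edges, 20 triangles.
rank ∂_0 = 0, rank ∂_1 = 9 ⇒ b_0 = 10 − 0 − 9 = 1; all invariant factors of ∂_1 are 1 so no torsion. So H_0 = Z.
rank ∂_1 = 9, rank ∂_2 = 20 ⇒ b_1 = 30 − 9 − 20 = 1; ∂_2 has invariant factor(s) [2] giving torsion. So H_1 = Z × Z/2.
rank ∂_2 = 20, rank ∂_3 = 0 ⇒ b_2 = 20 − 20 − 0 = 0. So H_2 = 0.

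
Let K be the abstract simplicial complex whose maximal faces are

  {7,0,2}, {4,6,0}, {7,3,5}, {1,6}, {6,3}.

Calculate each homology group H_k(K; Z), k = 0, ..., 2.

We work with the vertex ordering 0 < 1 < 2 < 3 < 4 < 5 < 6 < 7. The simplices of K, each written with vertices in increasing order, are:

  0-simplices (8): [0], [1], [2], [3], [4], [5], [6], [7]
  1-simplices (11): [0,2], [0,4], [0,6], [0,7], [1,6], [2,7], [3,5], [3,6], [3,7], [4,6], [5,7]
  2-simplices (3): [0,2,7], [0,4,6], [3,5,7]

so the chain groups are C_0 ≅ Z^8, C_1 ≅ Z^11, C_2 ≅ Z^3.

Boundary ∂_1: C_1 → C_0 sends each edge [p,q] (with p < q) to q − p. For instance
  ∂[0,6] = [6] − [0].
The resulting 8×11 matrix has rank 7, and its Smith normal form has invariant factors (1,1,1,1,1,1,1).

The boundary map ∂_2: C_2 → C_1 maps a triangle to the signed sum of its edges. For instance
  ∂[0,4,6] = [4,6] − [0,6] + [0,4],
  ∂[0,2,7] = [2,7] − [0,7] + [0,2].
The 11×3 boundary matrix has rank 3 and Smith normal form diag(1,1,1).

Computing H_k = (kernel of ∂_k) / (image of ∂_{k+1}):

  H_0: rank C_0 − rank ∂_1 = 8 − 7 = 1, and the invariant factors of ∂_1 are all 1, so H_0 ≅ Z.
  H_1: rank ker ∂_1 − rank ∂_2 = (11 − 7) − 3 = 1, and the invariant factors of ∂_2 are all 1, so H_1 ≅ Z.
  H_2: rank ker ∂_2 − rank ∂_3 = (3 − 3) − 0 = 0, and there is no ∂_3, so H_2 ≅ 0.

H_0 ≅ Z,  H_1 ≅ Z,  H_2 = 0.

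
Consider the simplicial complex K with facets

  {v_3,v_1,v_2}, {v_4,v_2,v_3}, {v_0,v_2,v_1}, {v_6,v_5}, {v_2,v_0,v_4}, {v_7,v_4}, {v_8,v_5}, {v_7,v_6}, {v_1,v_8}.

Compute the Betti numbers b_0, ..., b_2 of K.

We work with the vertex ordering v_0 < v_1 < v_2 < v_3 < v_4 < v_5 < v_6 < v_7 < v_8. The simplices of K, each written with vertices in increasing order, are:

  0-simplices (9): [v_0], [v_1], [v_2], [v_3], [v_4], [v_5], [v_6], [v_7], [v_8]
  1-simplices (13): [v_0,v_1], [v_0,v_2], [v_0,v_4], [v_1,v_2], [v_1,v_3], [v_1,v_8], [v_2,v_3], [v_2,v_4], [v_3,v_4], [v_4,v_7], [v_5,v_6], [v_5,v_8], [v_6,v_7]
  2-simplices (4): [v_0,v_1,v_2], [v_0,v_2,v_4], [v_1,v_2,v_3], [v_2,v_3,v_4]

so the chain groups are C_0 ≅ Z^9, C_1 ≅ Z^13, C_2 ≅ Z^4.

Boundary ∂_1: C_1 → C_0 is given by ∂[p,q] = [q] − [p]. For instance
  ∂[v_4,v_7] = [v_7] − [v_4].
The resulting 9×13 matrix has rank 8, and its Smith normal form has invariant factors (1,1,1,1,1,1,1,1).

∂_2: C_2 → C_1 maps a triangle to the signed sum of its edges. For instance
  ∂[v_2,v_3,v_4] = [v_3,v_4] − [v_2,v_4] + [v_2,v_3],
  ∂[v_1,v_2,v_3] = [v_2,v_3] − [v_1,v_3] + [v_1,v_2].
The resulting 13×4 matrix has rank 4, and its Smith normal form has invariant factors (1,1,1,1).

From H_k ≅ ker(∂_k) / im(∂_{k+1}) we obtain:

  H_0: rank C_0 − rank ∂_1 = 9 − 8 = 1, and the invariant factors of ∂_1 are all 1, so H_0 ≅ Z.
  H_1: rank ker ∂_1 − rank ∂_2 = (13 − 8) − 4 = 1, and the invariant factors of ∂_2 are all 1, so H_1 ≅ Z.
  H_2: rank ker ∂_2 − rank ∂_3 = (4 − 4) − 0 = 0, and there is no ∂_3, so H_2 ≅ 0.

As a check, the Euler characteristic is 9 − 13 + 4 = 0, which agrees with 1 − 1 + 0 = 0.

Hence the Betti numbers are b_0 = 1, b_1 = 1, b_2 = 0.

b_0 = 1, b_1 = 1, b_2 = 0.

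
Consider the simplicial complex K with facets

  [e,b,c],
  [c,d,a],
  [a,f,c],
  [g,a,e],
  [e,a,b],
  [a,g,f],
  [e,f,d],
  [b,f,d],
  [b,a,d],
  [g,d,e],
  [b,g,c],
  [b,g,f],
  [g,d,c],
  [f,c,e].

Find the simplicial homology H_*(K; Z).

H_0 ≅ Z,  H_1 ≅ Z^2,  H_2 ≅ Z.

Take the total order a < b < c < d < e < f < g on the vertex set. Then K (dimension 2) consists of the simplices:

  0-simplices (7): a, b, c, d, e, f, g
  1-simplices (21): ab, ac, ad, ae, af, ag, bc, bd, be, bf, bg, cd, ce, cf, cg, de, df, dg, ef, eg, fg
  2-simplices (14): abd, abe, acd, acf, aeg, afg, bce, bcg, bdf, bfg, cdg, cef, def, deg

Hence C_0 ≅ Z^7, C_1 ≅ Z^21, C_2 ≅ Z^14.

The boundary map ∂_1: C_1 → C_0 sends each edge [p,q] (with p < q) to q − p.
As a 7×21 matrix over Z this has rank 6, with invariant factors (1,1,1,1,1,1).

The boundary map ∂_2: C_2 → C_1 acts by ∂[p,q,r] = [q,r] − [p,r] + [p,q]. For instance
  ∂aeg = eg − ag + ae,
  ∂cdg = dg − cg + cd.
As a 21×14 matrix over Z this has rank 13, with invariant factors (1,1,1,1,1,1,1,1,1,1,1,1,1).

From H_k ≅ ker(∂_k) / im(∂_{k+1}) we obtain:

  H_0: rank C_0 − rank ∂_1 = 7 − 6 = 1, and the invariant factors of ∂_1 are all 1, so H_0 = Z.
  H_1: rank ker ∂_1 − rank ∂_2 = (21 − 6) − 13 = 2, and the invariant factors of ∂_2 are all 1, so H_1 = Z^2.
  H_2: rank ker ∂_2 − rank ∂_3 = (14 − 13) − 0 = 1, and there is no ∂_3, so H_2 = Z.

(K is a triangulation of the torus T^2.)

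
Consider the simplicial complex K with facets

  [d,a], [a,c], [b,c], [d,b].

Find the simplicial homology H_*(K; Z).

Take the total order a < b < c < d on the vertex set. Then K (dimension 1) consists of the simplices:

  0-simplices (4): a, b, c, d
  1-simplices (4): ac, ad, bc, bd

Hence C_0 ≅ Z^4, C_1 ≅ Z^4.

Boundary ∂_1: C_1 → C_0 is given by ∂[p,q] = [q] − [p]. For instance
  ∂bc = c − b.
This gives a 4×4 integer matrix of rank 3; reducing to Smith normal form yields diagonal entries (1,1,1).

From H_k ≅ ker(∂_k) / im(∂_{k+1}) we obtain:

  H_0: rank C_0 − rank ∂_1 = 4 − 3 = 1, and the invariant factors of ∂_1 are all 1, so H_0 ≅ Z.
  H_1: rank ker ∂_1 − rank ∂_2 = (4 − 3) − 0 = 1, and there is no ∂_2, so H_1 ≅ Z.

H_0 = Z,  H_1 = Z.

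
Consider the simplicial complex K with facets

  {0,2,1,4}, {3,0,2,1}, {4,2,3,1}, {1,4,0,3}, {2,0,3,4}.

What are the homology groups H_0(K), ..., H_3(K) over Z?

Order the vertices as 0 < 1 < 2 < 3 < 4. Listing each simplex with vertices in this order, K has dimension 3 with simplices:

  0-simplices (5): [0], [1], [2], [3], [4]
  1-simplices (10): [0,1], [0,2], [0,3], [0,4], [1,2], [1,3], [1,4], [2,3], [2,4], [3,4]
  2-simplices (10): [0,1,2], [0,1,3], [0,1,4], [0,2,3], [0,2,4], [0,3,4], [1,2,3], [1,2,4], [1,3,4], [2,3,4]
  3-simplices (5): [0,1,2,3], [0,1,2,4], [0,1,3,4], [0,2,3,4], [1,2,3,4]

giving chain groups C_0 ≅ Z^5, C_1 ≅ Z^10, C_2 ≅ Z^10, C_3 ≅ Z^5.

Boundary ∂_1: C_1 → C_0 sends each edge [p,q] (with p < q) to q − p. For instance
  ∂[1,3] = [3] − [1].
The 5×10 boundary matrix has rank 4 and Smith normal form diag(1,1,1,1).

∂_2: C_2 → C_1 maps a triangle to the signed sum of its edges. For instance
  ∂[0,2,3] = [2,3] − [0,3] + [0,2],
  ∂[1,2,4] = [2,4] − [1,4] + [1,2].
This gives a 10×10 integer matrix of rank 6; reducing to Smith normal form yields diagonal entries (1,1,1,1,1,1).

Boundary ∂_3: C_3 → C_2 sends each 3-simplex σ to the alternating sum Σ_i (−1)^i (σ with its i-th vertex removed). For instance
  ∂[0,1,2,4] = [1,2,4] − [0,2,4] + [0,1,4] − [0,1,2],
  ∂[0,1,3,4] = [1,3,4] − [0,3,4] + [0,1,4] − [0,1,3].
As a 10×5 matrix over Z this has rank 4, with invariant factors (1,1,1,1).

Now H_k = ker ∂_k / im ∂_{k+1}, so:

  H_0: rank C_0 − rank ∂_1 = 5 − 4 = 1, and the invariant factors of ∂_1 are all 1, so H_0 ≅ Z.
  H_1: rank ker ∂_1 − rank ∂_2 = (10 − 4) − 6 = 0, and the invariant factors of ∂_2 are all 1, so H_1 ≅ 0.
  H_2: rank ker ∂_2 − rank ∂_3 = (10 − 6) − 4 = 0, and the invariant factors of ∂_3 are all 1, so H_2 ≅ 0.
  H_3: rank ker ∂_3 − rank ∂_4 = (5 − 4) − 0 = 1, and there is no ∂_4, so H_3 ≅ Z.

H_0 = Z,  H_1 = 0,  H_2 = 0,  H_3 = Z.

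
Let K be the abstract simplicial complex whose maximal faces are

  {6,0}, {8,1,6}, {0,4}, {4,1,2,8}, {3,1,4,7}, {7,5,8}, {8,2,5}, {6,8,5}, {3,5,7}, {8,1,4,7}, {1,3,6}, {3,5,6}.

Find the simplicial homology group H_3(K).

Order the vertices as 0 < 1 < 2 < 3 < 4 < 5 < 6 < 7 < 8. Listing each simplex with vertices in this order, K has dimension 3 with simplices:

  0-simplices (9): [0], [1], [2], [3], [4], [5], [6], [7], [8]
  1-simplices (22): [0,4], [0,6], [1,2], [1,3], [1,4], [1,6], [1,7], [1,8], [2,4], [2,5], [2,8], [3,4], [3,5], [3,6], [3,7], [4,7], [4,8], [5,6], [5,7], [5,8], [6,8], [7,8]
  2-simplices (17): [1,2,4], [1,2,8], [1,3,4], [1,3,6], [1,3,7], [1,4,7], [1,4,8], [1,6,8], [1,7,8], [2,4,8], [2,5,8], [3,4,7], [3,5,6], [3,5,7], [4,7,8], [5,6,8], [5,7,8]
  3-simplices (3): [1,2,4,8], [1,3,4,7], [1,4,7,8]

giving chain groups C_0 ≅ Z^9, C_1 ≅ Z^22, C_2 ≅ Z^17, C_3 ≅ Z^3.

∂_1: C_1 → C_0 is given by ∂[p,q] = [q] − [p]. For instance
  ∂[5,6] = [6] − [5].
As a 9×22 matrix over Z this has rank 8, with invariant factors (1,1,1,1,1,1,1,1).

Boundary ∂_2: C_2 → C_1 maps a triangle to the signed sum of its edges. For instance
  ∂[2,4,8] = [4,8] − [2,8] + [2,4],
  ∂[3,5,6] = [5,6] − [3,6] + [3,5].
As a 22×17 matrix over Z this has rank 13, with invariant factors (1,1,1,1,1,1,1,1,1,1,1,1,1).

Boundary ∂_3: C_3 → C_2 sends each 3-simplex σ to the alternating sum Σ_i (−1)^i (σ with its i-th vertex removed). For instance
  ∂[1,3,4,7] = [3,4,7] − [1,4,7] + [1,3,7] − [1,3,4],
  ∂[1,4,7,8] = [4,7,8] − [1,7,8] + [1,4,8] − [1,4,7].
This gives a 17×3 integer matrix of rank 3; reducing to Smith normal form yields diagonal entries (1,1,1).

Now H_k = ker ∂_k / im ∂_{k+1}, so:

  H_3: rank ker ∂_3 − rank ∂_4 = (3 − 3) − 0 = 0, and there is no ∂_4, so H_3 = 0.

H_3 ≅ 0.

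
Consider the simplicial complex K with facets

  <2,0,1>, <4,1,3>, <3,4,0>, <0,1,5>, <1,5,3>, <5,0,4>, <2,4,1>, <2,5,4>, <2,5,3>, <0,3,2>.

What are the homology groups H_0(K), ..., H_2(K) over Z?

H_0 ≅ Z,  H_1 ≅ Z/2Z,  H_2 = 0.

K has 6 vertices, 15 edges, 10 triangles.
rank ∂_0 = 0, rank ∂_1 = 5 ⇒ b_0 = 6 − 0 − 5 = 1; all invariant factors of ∂_1 are 1 so no torsion. So H_0 ≅ Z.
rank ∂_1 = 5, rank ∂_2 = 10 ⇒ b_1 = 15 − 5 − 10 = 0; ∂_2 has invariant factor(s) [2] giving torsion. So H_1 ≅ Z/2Z.
rank ∂_2 = 10, rank ∂_3 = 0 ⇒ b_2 = 10 − 10 − 0 = 0. So H_2 ≅ 0.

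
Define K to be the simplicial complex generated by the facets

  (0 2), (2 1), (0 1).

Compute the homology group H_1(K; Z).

H_1 = Z.

We work with the vertex ordering 0 < 1 < 2. The simplices of K, each written with vertices in increasing order, are:

  0-simplices (3): [0], [1], [2]
  1-simplices (3): [0,1], [0,2], [1,2]

Hence C_0 ≅ Z^3, C_1 ≅ Z^3.

The boundary map ∂_1: C_1 → C_0 sends each edge [p,q] (with p < q) to q − p.
The 3×3 boundary matrix has rank 2 and Smith normal form diag(1,1).

Reading off H_k = ker ∂_k / im ∂_{k+1}:

  H_1: rank ker ∂_1 − rank ∂_2 = (3 − 2) − 0 = 1, and there is no ∂_2, so H_1 = Z.

(K is a triangulation of the circle S^1.)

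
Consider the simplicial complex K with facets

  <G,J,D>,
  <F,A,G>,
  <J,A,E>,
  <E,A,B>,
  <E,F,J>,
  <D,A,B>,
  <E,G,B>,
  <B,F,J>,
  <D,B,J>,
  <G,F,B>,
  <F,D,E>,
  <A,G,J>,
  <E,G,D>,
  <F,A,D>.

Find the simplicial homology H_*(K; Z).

We work with the vertex ordering A < B < D < E < F < G < J. The simplices of K, each written with vertices in increasing order, are:

  0-simplices (7): A, B, D, E, F, G, J
  1-simplices (21): AB, AD, AE, AF, AG, AJ, BD, BE, BF, BG, BJ, DE, DF, DG, DJ, EF, EG, EJ, FG, FJ, GJ
  2-simplices (14): ABD, ABE, ADF, AEJ, AFG, AGJ, BDJ, BEG, BFG, BFJ, DEF, DEG, DGJ, EFJ

Hence C_0 ≅ Z^7, C_1 ≅ Z^21, C_2 ≅ Z^14.

The boundary map ∂_1: C_1 → C_0 sends each edge [p,q] (with p < q) to q − p.
This gives a 7×21 integer matrix of rank 6; reducing to Smith normal form yields diagonal entries (1,1,1,1,1,1).

Boundary ∂_2: C_2 → C_1 acts by ∂[p,q,r] = [q,r] − [p,r] + [p,q]. For instance
  ∂ABD = BD − AD + AB,
  ∂DGJ = GJ − DJ + DG.
The 21×14 boundary matrix has rank 13 and Smith normal form diag(1,1,1,1,1,1,1,1,1,1,1,1,1).

Reading off H_k = ker ∂_k / im ∂_{k+1}:

  H_0: rank C_0 − rank ∂_1 = 7 − 6 = 1, and the invariant factors of ∂_1 are all 1, so H_0 ≅ Z.
  H_1: rank ker ∂_1 − rank ∂_2 = (21 − 6) − 13 = 2, and the invariant factors of ∂_2 are all 1, so H_1 ≅ Z^2.
  H_2: rank ker ∂_2 − rank ∂_3 = (14 − 13) − 0 = 1, and there is no ∂_3, so H_2 ≅ Z.

(K is a triangulation of the torus T^2.)

H_0 = Z,  H_1 = Z^2,  H_2 = Z.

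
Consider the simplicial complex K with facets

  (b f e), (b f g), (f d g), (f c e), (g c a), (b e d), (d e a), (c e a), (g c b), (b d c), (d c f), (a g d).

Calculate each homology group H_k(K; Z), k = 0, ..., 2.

H_0 ≅ Z,  H_1 ≅ Z/2,  H_2 = 0.

We work with the vertex ordering a < b < c < d < e < f < g. The simplices of K, each written with vertices in increasing order, are:

  0-simplices (7): a, b, c, d, e, f, g
  1-simplices (18): ac, ad, ae, ag, bc, bd, be, bf, bg, cd, ce, cf, cg, de, df, dg, ef, fg
  2-simplices (12): ace, acg, ade, adg, bcd, bcg, bde, bef, bfg, cdf, cef, dfg

so the chain groups are C_0 ≅ Z^7, C_1 ≅ Z^18, C_2 ≅ Z^12.

Boundary ∂_1: C_1 → C_0 sends each edge [p,q] (with p < q) to q − p. For instance
  ∂cf = f − c.
The resulting 7×18 matrix has rank 6, and its Smith normal form has invariant factors (1,1,1,1,1,1).

∂_2: C_2 → C_1 maps a triangle to the signed sum of its edges. For instance
  ∂acg = cg − ag + ac,
  ∂bef = ef − bf + be.
As a 18×12 matrix over Z this has rank 12, with invariant factors (1,1,1,1,1,1,1,1,1,1,1,2).

From H_k ≅ ker(∂_k) / im(∂_{k+1}) we obtain:

  H_0: rank C_0 − rank ∂_1 = 7 − 6 = 1, and the invariant factors of ∂_1 are all 1, so H_0 = Z.
  H_1: rank ker ∂_1 − rank ∂_2 = (18 − 6) − 12 = 0, and ∂_2 has invariant factor 2 > 1, so H_1 = Z/2.
  H_2: rank ker ∂_2 − rank ∂_3 = (12 − 12) − 0 = 0, and there is no ∂_3, so H_2 = 0.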